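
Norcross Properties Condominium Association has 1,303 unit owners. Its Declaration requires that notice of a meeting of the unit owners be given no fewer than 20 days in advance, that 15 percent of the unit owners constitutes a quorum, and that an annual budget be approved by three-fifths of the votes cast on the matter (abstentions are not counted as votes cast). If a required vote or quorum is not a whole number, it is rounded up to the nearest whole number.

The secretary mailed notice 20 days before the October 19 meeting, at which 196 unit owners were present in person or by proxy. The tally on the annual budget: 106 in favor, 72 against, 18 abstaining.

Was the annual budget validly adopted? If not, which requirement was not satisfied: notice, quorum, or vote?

Notice: 20 days given; 20 required. Satisfied.
Quorum: 15% of 1,303 = 195.45, rounded up to 196; 196 present. Satisfied.
Vote: requires three-fifths of the votes cast (196 − 18 abstaining = 178); 3/5 of 178 = 106.80, rounded up to 107, so 107 needed; 106 in favor. Not satisfied.

Invalid — vote requirement not satisfied.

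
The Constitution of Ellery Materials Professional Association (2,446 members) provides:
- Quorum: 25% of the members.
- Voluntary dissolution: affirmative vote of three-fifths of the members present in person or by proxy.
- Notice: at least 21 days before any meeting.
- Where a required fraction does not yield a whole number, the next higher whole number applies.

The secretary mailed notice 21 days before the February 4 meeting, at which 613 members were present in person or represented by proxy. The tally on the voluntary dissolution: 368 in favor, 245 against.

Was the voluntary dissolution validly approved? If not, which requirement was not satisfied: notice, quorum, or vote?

Notice: 21 days given; 21 required. Satisfied.
Quorum: 25% of 2,446 = 611.50, rounded up to 612; 613 present. Satisfied.
Vote: requires three-fifths of those present (613); 3/5 of 613 = 367.80, rounded up to 368, so 368 needed; 368 in favor. Satisfied.

Valid — all requirements satisfied.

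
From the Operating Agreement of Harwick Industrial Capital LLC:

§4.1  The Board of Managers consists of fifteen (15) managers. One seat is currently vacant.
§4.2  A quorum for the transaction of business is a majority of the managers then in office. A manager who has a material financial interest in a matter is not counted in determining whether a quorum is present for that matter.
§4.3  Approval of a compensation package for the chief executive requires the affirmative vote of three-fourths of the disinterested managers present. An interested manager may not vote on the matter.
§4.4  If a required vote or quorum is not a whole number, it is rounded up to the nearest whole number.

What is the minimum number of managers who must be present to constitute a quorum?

A majority of 14 is 8.

8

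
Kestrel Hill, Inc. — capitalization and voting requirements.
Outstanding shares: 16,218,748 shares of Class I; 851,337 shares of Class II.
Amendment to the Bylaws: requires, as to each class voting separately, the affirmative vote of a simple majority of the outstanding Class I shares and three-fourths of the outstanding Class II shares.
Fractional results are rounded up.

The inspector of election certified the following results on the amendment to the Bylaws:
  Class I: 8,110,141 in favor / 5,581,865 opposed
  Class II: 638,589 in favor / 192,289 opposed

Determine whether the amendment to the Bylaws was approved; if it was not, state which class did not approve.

Approved — every class gave the required vote.

Class I: a majority of 16218748 is 8109375; 8,109,375 required, 8,110,141 in favor — approved.
Class II: 3/4 of 851337 = 638502.75, rounded up to 638503; 638,503 required, 638,589 in favor — approved.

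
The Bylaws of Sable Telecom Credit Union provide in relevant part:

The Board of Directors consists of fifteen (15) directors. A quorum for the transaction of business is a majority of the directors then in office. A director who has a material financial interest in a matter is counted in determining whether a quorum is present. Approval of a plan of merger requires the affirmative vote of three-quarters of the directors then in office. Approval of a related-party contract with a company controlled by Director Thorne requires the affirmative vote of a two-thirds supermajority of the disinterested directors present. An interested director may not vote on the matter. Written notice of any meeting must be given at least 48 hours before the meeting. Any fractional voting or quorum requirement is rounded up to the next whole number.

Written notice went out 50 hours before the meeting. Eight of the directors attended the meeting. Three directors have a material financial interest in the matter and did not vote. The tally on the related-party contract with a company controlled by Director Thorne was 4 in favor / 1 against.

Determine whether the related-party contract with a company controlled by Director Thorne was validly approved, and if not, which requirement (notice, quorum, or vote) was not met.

Notice: 50 hours given; 48 required (50 ≥ 48). Satisfied.
Quorum: 8 present (interested directors count toward quorum); quorum is 8. Satisfied.
Vote: the related-party contract with a company controlled by Director Thorne requires two-thirds of the disinterested directors present (8 − 3 = 5). 2/3 of 5 = 3.33, rounded up to 4, so 4 affirmative votes are needed; 4 voted in favor. Satisfied.

Valid — all requirements satisfied.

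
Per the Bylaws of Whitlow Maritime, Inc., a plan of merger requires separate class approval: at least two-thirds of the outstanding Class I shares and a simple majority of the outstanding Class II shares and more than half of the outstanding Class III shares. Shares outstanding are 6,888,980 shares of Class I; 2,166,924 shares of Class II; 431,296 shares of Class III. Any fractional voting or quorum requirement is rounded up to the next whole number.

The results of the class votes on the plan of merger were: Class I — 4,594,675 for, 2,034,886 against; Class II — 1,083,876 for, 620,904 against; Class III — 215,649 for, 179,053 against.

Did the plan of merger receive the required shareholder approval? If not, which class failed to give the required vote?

Approved — every class gave the required vote.

Class I: 2/3 of 6888980 = 4592653.33, rounded up to 4592654; 4,592,654 required, 4,594,675 in favor — approved.
Class II: a majority of 2166924 is 1083463; 1,083,463 required, 1,083,876 in favor — approved.
Class III: a majority of 431296 is 215649; 215,649 required, 215,649 in favor — approved.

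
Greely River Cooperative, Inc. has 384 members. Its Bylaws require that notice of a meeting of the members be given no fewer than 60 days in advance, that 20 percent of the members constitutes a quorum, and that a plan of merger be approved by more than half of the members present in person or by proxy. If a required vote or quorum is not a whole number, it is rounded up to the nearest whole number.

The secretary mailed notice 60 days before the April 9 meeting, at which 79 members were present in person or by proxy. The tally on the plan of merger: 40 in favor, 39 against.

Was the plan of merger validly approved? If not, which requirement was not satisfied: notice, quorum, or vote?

Notice: 60 days given; 60 required. Satisfied.
Quorum: 20% of 384 = 76.80, rounded up to 77; 79 present. Satisfied.
Vote: requires a majority of those present (79); a majority of 79 is 40, so 40 needed; 40 in favor. Satisfied.

Valid — all requirements satisfied.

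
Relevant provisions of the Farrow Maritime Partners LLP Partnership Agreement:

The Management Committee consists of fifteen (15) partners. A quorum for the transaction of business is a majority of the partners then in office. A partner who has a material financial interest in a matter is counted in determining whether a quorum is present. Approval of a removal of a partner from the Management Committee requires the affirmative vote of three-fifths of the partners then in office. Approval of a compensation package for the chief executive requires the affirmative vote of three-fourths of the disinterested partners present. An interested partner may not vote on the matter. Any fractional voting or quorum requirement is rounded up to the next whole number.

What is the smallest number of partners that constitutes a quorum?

A majority of 15 is 8.

8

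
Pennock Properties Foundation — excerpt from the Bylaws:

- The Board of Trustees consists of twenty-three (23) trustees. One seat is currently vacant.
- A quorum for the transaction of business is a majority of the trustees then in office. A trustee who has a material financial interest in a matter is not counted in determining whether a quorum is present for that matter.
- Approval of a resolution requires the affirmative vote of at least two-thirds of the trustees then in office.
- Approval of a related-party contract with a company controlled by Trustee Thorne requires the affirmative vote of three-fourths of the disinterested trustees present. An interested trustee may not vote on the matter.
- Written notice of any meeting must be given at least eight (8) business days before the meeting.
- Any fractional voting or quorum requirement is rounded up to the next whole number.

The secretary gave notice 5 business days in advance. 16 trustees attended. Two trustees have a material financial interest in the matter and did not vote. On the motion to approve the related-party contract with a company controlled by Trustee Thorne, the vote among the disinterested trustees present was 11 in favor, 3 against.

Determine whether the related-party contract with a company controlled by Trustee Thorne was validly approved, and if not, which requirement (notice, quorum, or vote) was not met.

Invalid — notice requirement not satisfied.

Notice: 5 business days given; 8 required (5 < 8). Not satisfied.
Quorum: 16 present, but the 2 interested trustees do not count, leaving 14. Quorum is 12. Satisfied.
Vote: the related-party contract with a company controlled by Trustee Thorne requires three-fourths of the disinterested trustees present (16 − 2 = 14). 3/4 of 14 = 10.50, rounded up to 11, so 11 affirmative votes are needed; 11 voted in favor. Satisfied.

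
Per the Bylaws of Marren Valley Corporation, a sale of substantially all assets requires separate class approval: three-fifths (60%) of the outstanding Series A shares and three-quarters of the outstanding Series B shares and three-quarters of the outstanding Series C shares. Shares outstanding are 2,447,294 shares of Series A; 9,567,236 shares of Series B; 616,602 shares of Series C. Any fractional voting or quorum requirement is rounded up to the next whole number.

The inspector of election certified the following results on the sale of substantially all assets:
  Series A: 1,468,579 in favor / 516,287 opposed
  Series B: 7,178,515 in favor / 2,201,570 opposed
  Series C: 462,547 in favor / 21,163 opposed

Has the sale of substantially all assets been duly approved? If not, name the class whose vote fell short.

Series A: 3/5 of 2447294 = 1468376.40, rounded up to 1468377; 1,468,377 required, 1,468,579 in favor — approved.
Series B: 3/4 of 9567236 = 7175427; 7,175,427 required, 7,178,515 in favor — approved.
Series C: 3/4 of 616602 = 462451.50, rounded up to 462452; 462,452 required, 462,547 in favor — approved.

Approved — every class gave the required vote.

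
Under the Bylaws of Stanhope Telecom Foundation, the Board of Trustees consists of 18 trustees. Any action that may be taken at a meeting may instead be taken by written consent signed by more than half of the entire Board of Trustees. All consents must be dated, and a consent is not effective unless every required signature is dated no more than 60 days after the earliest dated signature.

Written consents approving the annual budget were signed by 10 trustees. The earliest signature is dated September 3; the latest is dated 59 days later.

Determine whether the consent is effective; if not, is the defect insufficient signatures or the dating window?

Effective — both the signature and dating-window requirements are satisfied.

Signatures required: more than half of 18 — a majority of 18 is 10, so 10 needed; 10 signed. Sufficient.
Dating window: the latest signature is 59 days after the earliest; the limit is 60 days. Within the window.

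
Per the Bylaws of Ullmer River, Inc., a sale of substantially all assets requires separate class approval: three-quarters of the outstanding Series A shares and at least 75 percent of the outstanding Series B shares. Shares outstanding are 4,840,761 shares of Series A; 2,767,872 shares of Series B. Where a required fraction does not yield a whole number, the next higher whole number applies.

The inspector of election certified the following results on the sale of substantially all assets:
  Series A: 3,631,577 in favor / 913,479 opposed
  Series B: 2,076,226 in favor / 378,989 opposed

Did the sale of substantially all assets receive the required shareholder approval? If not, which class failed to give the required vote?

Approved — every class gave the required vote.

Series A: 3/4 of 4840761 = 3630570.75, rounded up to 3630571; 3,630,571 required, 3,631,577 in favor — approved.
Series B: 3/4 of 2767872 = 2075904; 2,075,904 required, 2,076,226 in favor — approved.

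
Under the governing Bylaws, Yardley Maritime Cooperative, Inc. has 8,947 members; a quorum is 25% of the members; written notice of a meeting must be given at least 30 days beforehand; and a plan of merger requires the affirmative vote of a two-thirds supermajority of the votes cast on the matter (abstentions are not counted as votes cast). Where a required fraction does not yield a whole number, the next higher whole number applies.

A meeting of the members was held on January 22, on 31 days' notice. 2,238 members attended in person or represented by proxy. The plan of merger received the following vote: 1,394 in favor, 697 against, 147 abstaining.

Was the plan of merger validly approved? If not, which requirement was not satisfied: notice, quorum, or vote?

Valid — all requirements satisfied.

Notice: 31 days given; 30 required. Satisfied.
Quorum: 25% of 8,947 = 2,236.75, rounded up to 2,237; 2,238 present. Satisfied.
Vote: requires two-thirds of the votes cast (2,238 − 147 abstaining = 2,091); 2/3 of 2091 = 1394, so 1,394 needed; 1,394 in favor. Satisfied.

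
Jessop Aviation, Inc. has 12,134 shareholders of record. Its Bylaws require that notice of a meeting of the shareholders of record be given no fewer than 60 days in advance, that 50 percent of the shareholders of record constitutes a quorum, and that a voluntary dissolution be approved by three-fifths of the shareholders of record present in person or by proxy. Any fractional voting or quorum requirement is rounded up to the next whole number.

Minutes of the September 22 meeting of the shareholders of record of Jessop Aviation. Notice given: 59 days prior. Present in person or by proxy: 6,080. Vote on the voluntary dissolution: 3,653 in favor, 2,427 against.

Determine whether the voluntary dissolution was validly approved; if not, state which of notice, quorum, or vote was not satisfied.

Invalid — notice requirement not satisfied.

Notice: 59 days given; 60 required. Not satisfied.
Quorum: 50% of 12,134 = 6,067; 6,080 present. Satisfied.
Vote: requires three-fifths of those present (6,080); 3/5 of 6080 = 3648, so 3,648 needed; 3,653 in favor. Satisfied.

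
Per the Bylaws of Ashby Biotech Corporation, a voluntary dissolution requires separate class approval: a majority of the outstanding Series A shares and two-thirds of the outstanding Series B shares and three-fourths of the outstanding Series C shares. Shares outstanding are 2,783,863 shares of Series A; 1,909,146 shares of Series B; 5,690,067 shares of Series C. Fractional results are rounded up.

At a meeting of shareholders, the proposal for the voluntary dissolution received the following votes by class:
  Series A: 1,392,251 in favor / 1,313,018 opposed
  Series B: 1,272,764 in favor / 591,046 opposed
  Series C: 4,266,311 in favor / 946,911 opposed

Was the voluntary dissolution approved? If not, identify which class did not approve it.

Not approved — the Series C shares did not give the required vote.

Series A: a majority of 2783863 is 1391932; 1,391,932 required, 1,392,251 in favor — approved.
Series B: 2/3 of 1909146 = 1272764; 1,272,764 required, 1,272,764 in favor — approved.
Series C: 3/4 of 5690067 = 4267550.25, rounded up to 4267551; 4,267,551 required, 4,266,311 in favor — not approved.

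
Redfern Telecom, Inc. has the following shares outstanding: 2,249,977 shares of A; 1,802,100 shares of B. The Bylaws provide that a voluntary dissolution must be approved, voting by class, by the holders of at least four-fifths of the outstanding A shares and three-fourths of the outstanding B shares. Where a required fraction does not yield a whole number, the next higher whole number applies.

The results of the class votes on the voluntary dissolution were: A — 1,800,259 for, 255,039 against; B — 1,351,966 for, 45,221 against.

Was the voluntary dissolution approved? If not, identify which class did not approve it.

A: 4/5 of 2249977 = 1799981.60, rounded up to 1799982; 1,799,982 required, 1,800,259 in favor — approved.
B: 3/4 of 1802100 = 1351575; 1,351,575 required, 1,351,966 in favor — approved.

Approved — every class gave the required vote.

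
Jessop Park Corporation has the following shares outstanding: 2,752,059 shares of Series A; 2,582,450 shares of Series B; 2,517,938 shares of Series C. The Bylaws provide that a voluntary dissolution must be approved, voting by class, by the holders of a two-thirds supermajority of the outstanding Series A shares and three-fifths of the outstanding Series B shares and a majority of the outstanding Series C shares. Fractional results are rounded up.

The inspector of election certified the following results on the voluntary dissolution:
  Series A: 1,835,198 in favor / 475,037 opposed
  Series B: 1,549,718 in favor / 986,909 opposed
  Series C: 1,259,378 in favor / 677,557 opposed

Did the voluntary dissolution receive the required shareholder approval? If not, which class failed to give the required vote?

Series A: 2/3 of 2752059 = 1834706; 1,834,706 required, 1,835,198 in favor — approved.
Series B: 3/5 of 2582450 = 1549470; 1,549,470 required, 1,549,718 in favor — approved.
Series C: a majority of 2517938 is 1258970; 1,258,970 required, 1,259,378 in favor — approved.

Approved — every class gave the required vote.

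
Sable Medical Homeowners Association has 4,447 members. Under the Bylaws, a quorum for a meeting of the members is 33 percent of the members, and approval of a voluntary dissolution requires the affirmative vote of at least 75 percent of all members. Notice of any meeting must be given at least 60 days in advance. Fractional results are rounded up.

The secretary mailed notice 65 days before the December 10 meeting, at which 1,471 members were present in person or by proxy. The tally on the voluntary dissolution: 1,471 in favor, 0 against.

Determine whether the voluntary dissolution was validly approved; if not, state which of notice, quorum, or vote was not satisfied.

Invalid — vote requirement not satisfied.

Notice: 65 days given; 60 required. Satisfied.
Quorum: 33% of 4,447 = 1,467.51, rounded up to 1,468; 1,471 present. Satisfied.
Vote: requires three-fourths of all members (4,447); 3/4 of 4447 = 3335.25, rounded up to 3336, so 3,336 needed; 1,471 in favor. Not satisfied.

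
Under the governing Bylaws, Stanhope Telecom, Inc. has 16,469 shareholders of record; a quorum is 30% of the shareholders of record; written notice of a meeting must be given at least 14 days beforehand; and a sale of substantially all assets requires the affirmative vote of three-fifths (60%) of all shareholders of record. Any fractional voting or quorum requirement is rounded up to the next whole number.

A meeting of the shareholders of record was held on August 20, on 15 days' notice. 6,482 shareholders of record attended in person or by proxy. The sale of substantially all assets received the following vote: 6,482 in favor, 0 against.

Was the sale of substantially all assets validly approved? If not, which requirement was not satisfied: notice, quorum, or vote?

Notice: 15 days given; 14 required. Satisfied.
Quorum: 30% of 16,469 = 4,940.70, rounded up to 4,941; 6,482 present. Satisfied.
Vote: requires three-fifths of all shareholders of record (16,469); 3/5 of 16469 = 9881.40, rounded up to 9882, so 9,882 needed; 6,482 in favor. Not satisfied.

Invalid — vote requirement not satisfied.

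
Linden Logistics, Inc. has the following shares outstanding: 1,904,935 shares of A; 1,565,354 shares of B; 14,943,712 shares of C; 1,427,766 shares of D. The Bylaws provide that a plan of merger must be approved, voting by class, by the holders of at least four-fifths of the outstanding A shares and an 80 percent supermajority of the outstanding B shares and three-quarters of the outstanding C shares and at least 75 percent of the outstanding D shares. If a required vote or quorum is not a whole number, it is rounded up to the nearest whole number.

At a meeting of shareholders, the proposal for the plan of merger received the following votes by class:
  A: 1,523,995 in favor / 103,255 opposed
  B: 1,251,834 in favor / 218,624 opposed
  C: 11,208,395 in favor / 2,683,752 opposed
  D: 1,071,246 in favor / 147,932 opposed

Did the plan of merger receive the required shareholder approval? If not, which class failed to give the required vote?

Not approved — the B shares did not give the required vote.

A: 4/5 of 1904935 = 1523948; 1,523,948 required, 1,523,995 in favor — approved.
B: 4/5 of 1565354 = 1252283.20, rounded up to 1252284; 1,252,284 required, 1,251,834 in favor — not approved.
C: 3/4 of 14943712 = 11207784; 11,207,784 required, 11,208,395 in favor — approved.
D: 3/4 of 1427766 = 1070824.50, rounded up to 1070825; 1,070,825 required, 1,071,246 in favor — approved.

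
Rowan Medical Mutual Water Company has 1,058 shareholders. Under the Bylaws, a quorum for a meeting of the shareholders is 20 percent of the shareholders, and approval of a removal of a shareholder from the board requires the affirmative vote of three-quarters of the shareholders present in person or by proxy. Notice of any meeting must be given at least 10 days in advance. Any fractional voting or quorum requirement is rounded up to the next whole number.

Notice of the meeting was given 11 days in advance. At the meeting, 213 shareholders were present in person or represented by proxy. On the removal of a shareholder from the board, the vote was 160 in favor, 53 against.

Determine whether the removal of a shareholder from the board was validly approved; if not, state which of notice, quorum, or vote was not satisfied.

Valid — all requirements satisfied.

Notice: 11 days given; 10 required. Satisfied.
Quorum: 20% of 1,058 = 211.60, rounded up to 212; 213 present. Satisfied.
Vote: requires three-fourths of those present (213); 3/4 of 213 = 159.75, rounded up to 160, so 160 needed; 160 in favor. Satisfied.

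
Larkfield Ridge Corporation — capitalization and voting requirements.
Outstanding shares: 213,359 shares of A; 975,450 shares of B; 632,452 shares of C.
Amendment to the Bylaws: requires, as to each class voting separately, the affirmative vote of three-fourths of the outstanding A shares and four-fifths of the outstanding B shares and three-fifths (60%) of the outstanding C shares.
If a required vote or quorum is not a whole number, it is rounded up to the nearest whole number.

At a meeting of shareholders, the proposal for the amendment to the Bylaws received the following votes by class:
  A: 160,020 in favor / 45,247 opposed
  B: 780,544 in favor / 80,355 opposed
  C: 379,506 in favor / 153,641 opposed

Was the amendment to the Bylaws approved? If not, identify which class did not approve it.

Approved — every class gave the required vote.

A: 3/4 of 213359 = 160019.25, rounded up to 160020; 160,020 required, 160,020 in favor — approved.
B: 4/5 of 975450 = 780360; 780,360 required, 780,544 in favor — approved.
C: 3/5 of 632452 = 379471.20, rounded up to 379472; 379,472 required, 379,506 in favor — approved.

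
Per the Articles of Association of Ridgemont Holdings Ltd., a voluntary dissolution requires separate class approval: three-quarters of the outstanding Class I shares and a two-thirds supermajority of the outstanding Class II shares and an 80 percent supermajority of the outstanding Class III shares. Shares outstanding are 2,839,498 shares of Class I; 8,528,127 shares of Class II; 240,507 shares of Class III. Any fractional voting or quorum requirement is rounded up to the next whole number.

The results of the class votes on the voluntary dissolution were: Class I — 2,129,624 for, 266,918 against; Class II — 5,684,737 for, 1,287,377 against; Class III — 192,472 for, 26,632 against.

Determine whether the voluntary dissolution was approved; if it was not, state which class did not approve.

Class I: 3/4 of 2839498 = 2129623.50, rounded up to 2129624; 2,129,624 required, 2,129,624 in favor — approved.
Class II: 2/3 of 8528127 = 5685418; 5,685,418 required, 5,684,737 in favor — not approved.
Class III: 4/5 of 240507 = 192405.60, rounded up to 192406; 192,406 required, 192,472 in favor — approved.

Not approved — the Class II shares did not give the required vote.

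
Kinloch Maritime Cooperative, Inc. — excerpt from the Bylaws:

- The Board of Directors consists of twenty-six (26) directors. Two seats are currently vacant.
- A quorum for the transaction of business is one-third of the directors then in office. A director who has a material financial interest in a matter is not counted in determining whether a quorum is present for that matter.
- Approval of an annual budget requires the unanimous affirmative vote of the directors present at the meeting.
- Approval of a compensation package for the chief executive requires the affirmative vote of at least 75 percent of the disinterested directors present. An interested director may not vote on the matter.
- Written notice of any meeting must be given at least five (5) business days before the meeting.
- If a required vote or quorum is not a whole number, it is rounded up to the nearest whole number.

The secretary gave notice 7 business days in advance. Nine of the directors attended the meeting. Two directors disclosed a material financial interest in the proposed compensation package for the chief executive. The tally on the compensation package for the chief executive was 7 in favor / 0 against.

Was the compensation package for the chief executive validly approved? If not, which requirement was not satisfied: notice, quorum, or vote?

Notice: 7 business days given; 5 required (7 ≥ 5). Satisfied.
Quorum: 9 present, but the 2 interested directors do not count, leaving 7. Quorum is 8. Not satisfied.
Vote: the compensation package for the chief executive requires three-fourths of the disinterested directors present (9 − 2 = 7). 3/4 of 7 = 5.25, rounded up to 6, so 6 affirmative votes are needed; 7 voted in favor. Satisfied. (Moot — without a quorum no business can be validly transacted.)

Invalid — quorum requirement not satisfied.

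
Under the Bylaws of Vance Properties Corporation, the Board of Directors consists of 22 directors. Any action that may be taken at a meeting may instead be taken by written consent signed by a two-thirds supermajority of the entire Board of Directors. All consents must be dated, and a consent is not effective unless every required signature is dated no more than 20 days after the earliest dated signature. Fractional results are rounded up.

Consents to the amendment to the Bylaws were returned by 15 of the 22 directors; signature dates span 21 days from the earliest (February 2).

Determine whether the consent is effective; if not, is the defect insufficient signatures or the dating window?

Not effective — dating-window requirement not satisfied.

Signatures required: a two-thirds supermajority of 22 — 2/3 of 22 = 14.67, rounded up to 15, so 15 needed; 15 signed. Sufficient.
Dating window: the latest signature is 21 days after the earliest; the limit is 20 days. Outside the window.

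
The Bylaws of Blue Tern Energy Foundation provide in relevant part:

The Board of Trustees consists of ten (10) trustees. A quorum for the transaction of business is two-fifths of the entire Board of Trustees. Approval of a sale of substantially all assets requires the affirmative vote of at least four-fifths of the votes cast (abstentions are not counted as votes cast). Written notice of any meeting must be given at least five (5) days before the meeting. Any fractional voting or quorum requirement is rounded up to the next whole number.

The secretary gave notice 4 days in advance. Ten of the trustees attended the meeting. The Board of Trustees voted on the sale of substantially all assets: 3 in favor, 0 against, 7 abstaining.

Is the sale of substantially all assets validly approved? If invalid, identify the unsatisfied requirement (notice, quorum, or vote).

Invalid — notice requirement not satisfied.

Notice: 4 days given; 5 required (4 < 5). Not satisfied.
Quorum: 10 present; quorum is 4. Satisfied.
Vote: the sale of substantially all assets requires four-fifths of the votes cast (10 present − 7 abstaining = 3). 4/5 of 3 = 2.40, rounded up to 3, so 3 affirmative votes are needed; 3 voted in favor. Satisfied.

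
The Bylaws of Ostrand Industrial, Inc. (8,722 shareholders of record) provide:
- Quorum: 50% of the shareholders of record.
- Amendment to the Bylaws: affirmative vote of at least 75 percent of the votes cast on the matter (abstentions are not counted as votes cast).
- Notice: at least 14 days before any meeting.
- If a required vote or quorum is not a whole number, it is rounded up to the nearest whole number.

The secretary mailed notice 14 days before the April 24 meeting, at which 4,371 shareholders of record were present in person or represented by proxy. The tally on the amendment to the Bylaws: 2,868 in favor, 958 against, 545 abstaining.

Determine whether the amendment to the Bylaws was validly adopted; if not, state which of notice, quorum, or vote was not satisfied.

Notice: 14 days given; 14 required. Satisfied.
Quorum: 50% of 8,722 = 4,361; 4,371 present. Satisfied.
Vote: requires three-fourths of the votes cast (4,371 − 545 abstaining = 3,826); 3/4 of 3826 = 2869.50, rounded up to 2870, so 2,870 needed; 2,868 in favor. Not satisfied.

Invalid — vote requirement not satisfied.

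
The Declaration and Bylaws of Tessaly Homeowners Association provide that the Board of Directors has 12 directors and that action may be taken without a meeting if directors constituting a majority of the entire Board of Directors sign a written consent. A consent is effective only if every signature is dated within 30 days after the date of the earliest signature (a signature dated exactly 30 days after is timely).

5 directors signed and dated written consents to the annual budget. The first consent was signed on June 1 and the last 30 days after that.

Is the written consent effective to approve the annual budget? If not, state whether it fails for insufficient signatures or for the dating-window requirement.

Not effective — insufficient signatures.

Signatures required: a majority of 12 — a majority of 12 is 7, so 7 needed; 5 signed. Insufficient.
Dating window: the latest signature is 30 days after the earliest; the limit is 30 days. Within the window.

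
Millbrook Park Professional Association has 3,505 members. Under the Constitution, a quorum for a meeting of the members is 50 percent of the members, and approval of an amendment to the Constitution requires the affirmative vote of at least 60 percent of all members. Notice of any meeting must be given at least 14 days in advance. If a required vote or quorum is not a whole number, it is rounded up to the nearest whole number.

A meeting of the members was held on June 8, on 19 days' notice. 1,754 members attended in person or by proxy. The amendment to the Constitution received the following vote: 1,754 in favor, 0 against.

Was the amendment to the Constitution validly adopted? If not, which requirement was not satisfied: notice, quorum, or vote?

Invalid — vote requirement not satisfied.

Notice: 19 days given; 14 required. Satisfied.
Quorum: 50% of 3,505 = 1,752.50, rounded up to 1,753; 1,754 present. Satisfied.
Vote: requires three-fifths of all members (3,505); 3/5 of 3505 = 2103, so 2,103 needed; 1,754 in favor. Not satisfied.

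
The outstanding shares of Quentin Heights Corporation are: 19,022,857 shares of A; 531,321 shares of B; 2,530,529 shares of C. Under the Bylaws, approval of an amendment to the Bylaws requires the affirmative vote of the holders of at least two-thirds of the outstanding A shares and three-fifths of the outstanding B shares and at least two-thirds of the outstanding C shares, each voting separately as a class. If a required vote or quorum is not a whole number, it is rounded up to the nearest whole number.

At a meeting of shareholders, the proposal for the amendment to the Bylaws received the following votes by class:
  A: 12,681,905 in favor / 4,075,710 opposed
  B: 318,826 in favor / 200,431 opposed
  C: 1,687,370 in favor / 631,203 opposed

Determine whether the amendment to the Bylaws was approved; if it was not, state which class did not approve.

Approved — every class gave the required vote.

A: 2/3 of 19022857 = 12681904.67, rounded up to 12681905; 12,681,905 required, 12,681,905 in favor — approved.
B: 3/5 of 531321 = 318792.60, rounded up to 318793; 318,793 required, 318,826 in favor — approved.
C: 2/3 of 2530529 = 1687019.33, rounded up to 1687020; 1,687,020 required, 1,687,370 in favor — approved.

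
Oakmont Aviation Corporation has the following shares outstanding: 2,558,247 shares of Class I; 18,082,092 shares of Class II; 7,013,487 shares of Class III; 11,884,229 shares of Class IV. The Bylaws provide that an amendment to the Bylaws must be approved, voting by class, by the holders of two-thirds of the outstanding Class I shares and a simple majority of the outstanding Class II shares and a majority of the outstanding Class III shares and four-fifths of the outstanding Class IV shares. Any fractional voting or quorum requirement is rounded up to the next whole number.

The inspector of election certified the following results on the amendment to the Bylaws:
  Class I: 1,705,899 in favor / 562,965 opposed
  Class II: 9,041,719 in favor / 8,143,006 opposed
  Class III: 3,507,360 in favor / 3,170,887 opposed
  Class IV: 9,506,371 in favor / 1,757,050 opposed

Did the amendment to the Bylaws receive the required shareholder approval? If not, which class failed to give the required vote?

Not approved — the Class IV shares did not give the required vote.

Class I: 2/3 of 2558247 = 1705498; 1,705,498 required, 1,705,899 in favor — approved.
Class II: a majority of 18082092 is 9041047; 9,041,047 required, 9,041,719 in favor — approved.
Class III: a majority of 7013487 is 3506744; 3,506,744 required, 3,507,360 in favor — approved.
Class IV: 4/5 of 11884229 = 9507383.20, rounded up to 9507384; 9,507,384 required, 9,506,371 in favor — not approved.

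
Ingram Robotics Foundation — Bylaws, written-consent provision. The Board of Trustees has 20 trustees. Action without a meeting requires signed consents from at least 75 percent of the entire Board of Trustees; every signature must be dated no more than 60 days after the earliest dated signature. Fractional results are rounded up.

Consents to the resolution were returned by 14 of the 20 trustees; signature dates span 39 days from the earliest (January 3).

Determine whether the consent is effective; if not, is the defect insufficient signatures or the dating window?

Not effective — insufficient signatures.

Signatures required: at least 75 percent of 20 — 3/4 of 20 = 15, so 15 needed; 14 signed. Insufficient.
Dating window: the latest signature is 39 days after the earliest; the limit is 60 days. Within the window.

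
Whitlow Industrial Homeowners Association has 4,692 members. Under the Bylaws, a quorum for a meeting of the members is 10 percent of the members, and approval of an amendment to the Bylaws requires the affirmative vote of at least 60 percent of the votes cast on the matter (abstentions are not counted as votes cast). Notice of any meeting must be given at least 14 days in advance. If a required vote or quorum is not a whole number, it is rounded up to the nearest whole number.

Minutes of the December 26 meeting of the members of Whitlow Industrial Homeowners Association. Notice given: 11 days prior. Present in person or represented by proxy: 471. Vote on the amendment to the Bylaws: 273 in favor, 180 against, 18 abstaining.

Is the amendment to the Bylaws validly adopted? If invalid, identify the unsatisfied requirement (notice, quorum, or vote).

Notice: 11 days given; 14 required. Not satisfied.
Quorum: 10% of 4,692 = 469.20, rounded up to 470; 471 present. Satisfied.
Vote: requires three-fifths of the votes cast (471 − 18 abstaining = 453); 3/5 of 453 = 271.80, rounded up to 272, so 272 needed; 273 in favor. Satisfied.

Invalid — notice requirement not satisfied.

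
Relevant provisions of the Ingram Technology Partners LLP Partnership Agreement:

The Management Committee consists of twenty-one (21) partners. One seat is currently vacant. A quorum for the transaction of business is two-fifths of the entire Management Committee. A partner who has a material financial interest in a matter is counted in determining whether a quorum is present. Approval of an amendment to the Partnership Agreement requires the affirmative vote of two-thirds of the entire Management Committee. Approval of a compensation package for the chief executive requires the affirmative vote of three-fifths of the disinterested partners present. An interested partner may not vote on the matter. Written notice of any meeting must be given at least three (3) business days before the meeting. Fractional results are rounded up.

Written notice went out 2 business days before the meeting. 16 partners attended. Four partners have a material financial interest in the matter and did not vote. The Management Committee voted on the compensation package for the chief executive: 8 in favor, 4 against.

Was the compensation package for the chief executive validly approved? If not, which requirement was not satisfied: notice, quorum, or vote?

Invalid — notice requirement not satisfied.

Notice: 2 business days given; 3 required (2 < 3). Not satisfied.
Quorum: 16 present (interested partners count toward quorum); quorum is 9. Satisfied.
Vote: the compensation package for the chief executive requires three-fifths of the disinterested partners present (16 − 4 = 12). 3/5 of 12 = 7.20, rounded up to 8, so 8 affirmative votes are needed; 8 voted in favor. Satisfied.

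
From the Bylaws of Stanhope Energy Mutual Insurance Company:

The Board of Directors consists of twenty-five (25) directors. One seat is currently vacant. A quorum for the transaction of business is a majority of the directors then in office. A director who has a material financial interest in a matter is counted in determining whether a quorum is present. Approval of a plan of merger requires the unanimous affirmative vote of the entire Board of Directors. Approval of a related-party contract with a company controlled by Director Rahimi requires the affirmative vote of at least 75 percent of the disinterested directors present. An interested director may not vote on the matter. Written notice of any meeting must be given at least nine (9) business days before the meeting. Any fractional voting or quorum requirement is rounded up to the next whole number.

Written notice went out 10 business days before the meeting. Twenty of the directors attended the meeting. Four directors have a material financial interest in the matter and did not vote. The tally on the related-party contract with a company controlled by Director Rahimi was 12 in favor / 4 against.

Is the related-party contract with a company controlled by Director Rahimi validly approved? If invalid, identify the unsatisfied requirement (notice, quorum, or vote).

Valid — all requirements satisfied.

Notice: 10 business days given; 9 required (10 ≥ 9). Satisfied.
Quorum: 20 present (interested directors count toward quorum); quorum is 13. Satisfied.
Vote: the related-party contract with a company controlled by Director Rahimi requires three-fourths of the disinterested directors present (20 − 4 = 16). 3/4 of 16 = 12, so 12 affirmative votes are needed; 12 voted in favor. Satisfied.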